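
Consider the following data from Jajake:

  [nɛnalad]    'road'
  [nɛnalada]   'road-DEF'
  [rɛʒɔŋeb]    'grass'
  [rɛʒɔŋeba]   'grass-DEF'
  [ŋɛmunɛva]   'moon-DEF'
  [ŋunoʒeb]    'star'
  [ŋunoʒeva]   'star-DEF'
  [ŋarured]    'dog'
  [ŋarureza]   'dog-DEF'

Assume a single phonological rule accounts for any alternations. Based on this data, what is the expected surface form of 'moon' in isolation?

[ŋɛmunɛb]

The root 'star' surfaces as [ŋunoʒeb] and [ŋunoʒeva], with a stem-final [b] ~ [v] alternation.
Compare 'grass', with invariant [b] in [rɛʒɔŋeb] and [rɛʒɔŋeba]: an analysis with underlying /b/ and a rule producing [v] before the DEF suffix would wrongly predict alternation here too.
The underlying segment must be /v/; voiced fricatives become stops word-finally, yielding [b] there.
From [ŋɛmunɛva] the stem 'moon' is /ŋɛmunɛv/; word-finally this yields [ŋɛmunɛb].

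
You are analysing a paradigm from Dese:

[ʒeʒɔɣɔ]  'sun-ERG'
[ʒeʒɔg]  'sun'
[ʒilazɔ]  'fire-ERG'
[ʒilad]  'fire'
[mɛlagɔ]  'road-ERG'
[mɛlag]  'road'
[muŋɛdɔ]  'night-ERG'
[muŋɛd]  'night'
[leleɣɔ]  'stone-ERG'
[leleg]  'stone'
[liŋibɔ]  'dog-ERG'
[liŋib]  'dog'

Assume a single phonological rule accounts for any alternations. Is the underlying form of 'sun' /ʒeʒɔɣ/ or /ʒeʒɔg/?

/ʒeʒɔɣ/

'sun' shows [ɣ] ~ [g] at the end of the stem ([ʒeʒɔɣɔ] vs [ʒeʒɔg]).
If /g/ were underlying and a rule turned it into [ɣ] before the ERG suffix, 'road' would also alternate; but it has [g] in both [mɛlagɔ] and [mɛlag].
The alternation reflects word-final hardening: voiced fricatives become stops word-finally. /ɣ/ is underlying.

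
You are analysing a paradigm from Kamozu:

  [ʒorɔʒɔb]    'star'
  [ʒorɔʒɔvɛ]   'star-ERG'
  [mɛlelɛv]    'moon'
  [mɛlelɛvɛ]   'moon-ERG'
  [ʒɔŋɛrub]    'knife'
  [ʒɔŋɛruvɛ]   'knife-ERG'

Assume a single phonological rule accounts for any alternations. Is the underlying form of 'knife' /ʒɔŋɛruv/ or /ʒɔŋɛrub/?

In [ʒɔŋɛrub] and [ʒɔŋɛruvɛ] the final segment of 'knife' alternates: [b] ~ [v].
If /v/ were underlying and a rule turned it into [b] in isolation, 'moon' would also alternate; but it has [v] in both [mɛlelɛv] and [mɛlelɛvɛ].
The alternation reflects intervocalic spirantization: voiced stops become fricatives between vowels. /b/ is underlying.

/ʒɔŋɛrub/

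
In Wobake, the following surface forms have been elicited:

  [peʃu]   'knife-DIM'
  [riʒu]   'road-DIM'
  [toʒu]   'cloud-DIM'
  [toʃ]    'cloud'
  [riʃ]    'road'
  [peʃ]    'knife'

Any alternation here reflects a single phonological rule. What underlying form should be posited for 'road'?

The root 'road' surfaces as [riʒu] and [riʃ], with a stem-final [ʒ] ~ [ʃ] alternation.
The stem 'knife' ([peʃu], [peʃ]) shows [ʃ] unchanged in both environments, so [ʃ] cannot be basic with [ʒ] derived before the DIM suffix.
The alternation reflects word-final obstruent devoicing: voiced obstruents become voiceless word-finally. /ʒ/ is underlying.
Hence 'road' is /riʒ/ underlyingly.

/riʒ/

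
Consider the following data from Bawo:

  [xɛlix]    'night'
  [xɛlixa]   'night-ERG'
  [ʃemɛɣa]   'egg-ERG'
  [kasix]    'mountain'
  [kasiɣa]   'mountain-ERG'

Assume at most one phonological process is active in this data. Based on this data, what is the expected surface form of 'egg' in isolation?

[ʃemɛx]

The stem for 'mountain' ends in [x] in [kasix] but [ɣ] in [kasiɣa].
Compare 'night', with invariant [x] in [xɛlix] and [xɛlixa]: an analysis with underlying /x/ and a rule producing [ɣ] before the ERG suffix would wrongly predict alternation here too.
The underlying segment must be /ɣ/; voiced obstruents become voiceless word-finally, yielding [x] there.
From [ʃemɛɣa] the stem 'egg' is /ʃemɛɣ/; word-finally this yields [ʃemɛx].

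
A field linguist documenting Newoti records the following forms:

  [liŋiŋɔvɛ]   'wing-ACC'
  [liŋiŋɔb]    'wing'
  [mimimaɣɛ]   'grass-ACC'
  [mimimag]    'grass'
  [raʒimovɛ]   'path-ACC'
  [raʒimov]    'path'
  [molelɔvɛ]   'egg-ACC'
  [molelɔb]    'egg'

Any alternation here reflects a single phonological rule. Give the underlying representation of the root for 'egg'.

/molelɔb/

The stem for 'egg' ends in [v] in [molelɔvɛ] but [b] in [molelɔb].
If /v/ were underlying and a rule turned it into [b] in isolation, 'path' would also alternate; but it has [v] in both [raʒimovɛ] and [raʒimov].
So /b/ is underlying, and a rule of intervocalic spirantization — voiced stops become fricatives between vowels — gives [v].
The underlying form of 'egg' is therefore /molelɔb/.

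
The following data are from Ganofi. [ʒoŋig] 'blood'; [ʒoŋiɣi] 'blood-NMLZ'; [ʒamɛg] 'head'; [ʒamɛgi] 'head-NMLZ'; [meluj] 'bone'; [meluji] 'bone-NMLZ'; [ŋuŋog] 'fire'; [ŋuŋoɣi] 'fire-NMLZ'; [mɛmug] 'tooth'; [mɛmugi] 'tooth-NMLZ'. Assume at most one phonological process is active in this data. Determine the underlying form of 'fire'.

'fire' shows [g] ~ [ɣ] at the end of the stem ([ŋuŋog] vs [ŋuŋoɣi]).
Compare 'head', with invariant [g] in [ʒamɛg] and [ʒamɛgi]: an analysis with underlying /g/ and a rule producing [ɣ] before the NMLZ suffix would wrongly predict alternation here too.
Therefore /ɣ/ is basic and [g] is derived by word-final hardening (voiced fricatives become stops word-finally).

/ŋuŋoɣ/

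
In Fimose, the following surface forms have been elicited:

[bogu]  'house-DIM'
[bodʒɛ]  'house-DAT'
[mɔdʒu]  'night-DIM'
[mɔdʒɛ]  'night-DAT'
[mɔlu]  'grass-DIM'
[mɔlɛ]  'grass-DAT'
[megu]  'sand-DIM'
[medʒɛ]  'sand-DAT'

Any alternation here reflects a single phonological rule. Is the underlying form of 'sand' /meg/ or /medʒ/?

/meg/

The stem for 'sand' ends in [g] in [megu] but [dʒ] in [medʒɛ].
If /dʒ/ were underlying and a rule turned it into [g] before the DIM suffix, 'night' would also alternate; but it has [dʒ] in both [mɔdʒu] and [mɔdʒɛ].
The underlying segment must be /g/; /g/ becomes palato-alveolar [dʒ] before a front vowel, yielding [dʒ] there.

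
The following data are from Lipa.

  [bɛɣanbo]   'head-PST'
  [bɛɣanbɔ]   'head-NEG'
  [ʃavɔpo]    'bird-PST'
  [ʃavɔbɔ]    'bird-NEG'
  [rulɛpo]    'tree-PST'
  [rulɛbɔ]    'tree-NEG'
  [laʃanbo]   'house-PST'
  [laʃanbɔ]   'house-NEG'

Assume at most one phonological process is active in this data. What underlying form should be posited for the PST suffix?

/-po/

The PST morpheme has two allomorphs, [-bo] and [-po].
The NEG suffix, which begins with [b], is invariant after every stem; so [b] is not altered by any rule here.
The PST suffix is therefore /-po/ underlyingly, with post-nasal voicing: voiceless stops become voiced after a nasal.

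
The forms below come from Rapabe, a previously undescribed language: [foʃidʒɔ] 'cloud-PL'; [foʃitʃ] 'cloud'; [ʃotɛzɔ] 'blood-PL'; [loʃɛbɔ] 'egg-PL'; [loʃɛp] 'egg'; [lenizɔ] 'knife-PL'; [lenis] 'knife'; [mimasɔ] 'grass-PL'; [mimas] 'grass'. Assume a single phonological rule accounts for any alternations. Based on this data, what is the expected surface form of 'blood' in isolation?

[ʃotɛs]

'knife' shows [z] ~ [s] at the end of the stem ([lenizɔ] vs [lenis]).
The stem 'grass' ([mimasɔ], [mimas]) shows [s] unchanged in both environments, so [s] cannot be basic with [z] derived before the PL suffix.
The underlying segment must be /z/; voiced obstruents become voiceless word-finally, yielding [s] there.
The one attested form of 'blood', [ʃotɛzɔ], shows underlying /ʃotɛz/. Applying the same rule word-finally gives [ʃotɛs].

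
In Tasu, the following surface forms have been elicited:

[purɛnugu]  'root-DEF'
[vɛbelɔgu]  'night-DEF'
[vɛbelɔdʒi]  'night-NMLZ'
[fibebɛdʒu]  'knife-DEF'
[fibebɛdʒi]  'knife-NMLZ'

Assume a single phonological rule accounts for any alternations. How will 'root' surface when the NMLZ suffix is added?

The stem for 'night' ends in [g] in [vɛbelɔgu] but [dʒ] in [vɛbelɔdʒi].
Compare 'knife', with invariant [dʒ] in [fibebɛdʒu] and [fibebɛdʒi]: an analysis with underlying /dʒ/ and a rule producing [g] before the DEF suffix would wrongly predict alternation here too.
So /g/ is underlying, and a rule of palatalization before a front vowel — /g/ becomes palato-alveolar [dʒ] before a front vowel — gives [dʒ].
The one attested form of 'root', [purɛnugu], shows underlying /purɛnug/. Applying the same rule before a front vowel gives [purɛnudʒi].

[purɛnudʒi]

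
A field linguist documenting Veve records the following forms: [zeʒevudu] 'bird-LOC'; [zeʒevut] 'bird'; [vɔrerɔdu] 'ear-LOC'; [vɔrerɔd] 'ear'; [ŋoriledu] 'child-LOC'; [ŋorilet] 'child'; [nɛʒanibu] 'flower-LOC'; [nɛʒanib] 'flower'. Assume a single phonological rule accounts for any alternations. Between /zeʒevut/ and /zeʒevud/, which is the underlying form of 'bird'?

/zeʒevut/

The root 'bird' surfaces as [zeʒevudu] and [zeʒevut], with a stem-final [d] ~ [t] alternation.
If /d/ were underlying and a rule turned it into [t] in isolation, 'ear' would also alternate; but it has [d] in both [vɔrerɔdu] and [vɔrerɔd].
Therefore /t/ is basic and [d] is derived by intervocalic voicing (voiceless stops become voiced between vowels).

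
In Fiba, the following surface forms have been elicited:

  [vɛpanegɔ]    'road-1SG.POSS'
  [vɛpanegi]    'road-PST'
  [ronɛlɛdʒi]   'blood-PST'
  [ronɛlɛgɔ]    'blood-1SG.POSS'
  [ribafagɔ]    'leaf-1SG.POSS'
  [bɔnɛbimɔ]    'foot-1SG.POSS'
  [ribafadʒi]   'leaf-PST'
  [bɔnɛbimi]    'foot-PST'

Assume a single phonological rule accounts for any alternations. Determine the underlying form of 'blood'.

In [ronɛlɛgɔ] and [ronɛlɛdʒi] the final segment of 'blood' alternates: [g] ~ [dʒ].
Compare 'road', with invariant [g] in [vɛpanegɔ] and [vɛpanegi]: an analysis with underlying /g/ and a rule producing [dʒ] before the PST suffix would wrongly predict alternation here too.
So /dʒ/ is underlying, and a rule of depalatalization — palato-alveolar /dʒ/ becomes [g] when no front vowel follows — gives [g].
So 'blood' = /ronɛlɛdʒ/.

/ronɛlɛdʒ/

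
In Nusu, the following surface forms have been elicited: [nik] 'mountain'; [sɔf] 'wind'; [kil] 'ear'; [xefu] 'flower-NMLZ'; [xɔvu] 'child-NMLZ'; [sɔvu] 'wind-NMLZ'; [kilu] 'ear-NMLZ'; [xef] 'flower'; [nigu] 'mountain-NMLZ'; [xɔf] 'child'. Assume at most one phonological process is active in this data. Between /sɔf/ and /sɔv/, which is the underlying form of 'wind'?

'wind' shows [v] ~ [f] at the end of the stem ([sɔvu] vs [sɔf]).
If /f/ were underlying and a rule turned it into [v] before the NMLZ suffix, 'flower' would also alternate; but it has [f] in both [xefu] and [xef].
So /v/ is underlying, and a rule of word-final obstruent devoicing — voiced obstruents become voiceless word-finally — gives [f].

/sɔv/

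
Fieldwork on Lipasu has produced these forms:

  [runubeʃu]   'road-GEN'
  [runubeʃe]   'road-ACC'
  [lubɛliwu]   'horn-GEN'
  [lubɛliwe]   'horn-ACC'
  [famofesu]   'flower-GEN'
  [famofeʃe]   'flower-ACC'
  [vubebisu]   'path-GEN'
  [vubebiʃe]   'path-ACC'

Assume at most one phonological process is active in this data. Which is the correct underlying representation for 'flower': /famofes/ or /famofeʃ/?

In [famofesu] and [famofeʃe] the final segment of 'flower' alternates: [s] ~ [ʃ].
Compare 'road', with invariant [ʃ] in [runubeʃu] and [runubeʃe]: an analysis with underlying /ʃ/ and a rule producing [s] before the GEN suffix would wrongly predict alternation here too.
The alternation reflects palatalization before a front vowel: /s/ becomes palato-alveolar [ʃ] before a front vowel. /s/ is underlying.

/famofes/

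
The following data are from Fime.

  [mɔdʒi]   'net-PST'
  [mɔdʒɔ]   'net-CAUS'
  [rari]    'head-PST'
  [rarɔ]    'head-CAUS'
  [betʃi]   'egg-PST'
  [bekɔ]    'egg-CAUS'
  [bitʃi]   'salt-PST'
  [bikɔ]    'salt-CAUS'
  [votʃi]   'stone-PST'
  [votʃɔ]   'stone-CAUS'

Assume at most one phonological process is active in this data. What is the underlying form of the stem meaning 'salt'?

'salt' shows [tʃ] ~ [k] at the end of the stem ([bitʃi] vs [bikɔ]).
Compare 'stone', with invariant [tʃ] in [votʃi] and [votʃɔ]: an analysis with underlying /tʃ/ and a rule producing [k] before the CAUS suffix would wrongly predict alternation here too.
The underlying segment must be /k/; /k/ becomes palato-alveolar [tʃ] before a front vowel, yielding [tʃ] there.
The underlying form of 'salt' is therefore /bik/.

/bik/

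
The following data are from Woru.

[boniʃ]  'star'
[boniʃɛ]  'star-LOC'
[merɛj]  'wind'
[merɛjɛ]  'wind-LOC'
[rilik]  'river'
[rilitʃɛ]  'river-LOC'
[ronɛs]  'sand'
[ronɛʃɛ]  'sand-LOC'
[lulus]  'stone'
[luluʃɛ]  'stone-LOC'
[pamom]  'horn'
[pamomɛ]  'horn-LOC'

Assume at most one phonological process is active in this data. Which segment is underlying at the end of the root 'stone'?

/s/

In [lulus] and [luluʃɛ] the final segment of 'stone' alternates: [s] ~ [ʃ].
The stem 'star' ([boniʃ], [boniʃɛ]) shows [ʃ] unchanged in both environments, so [ʃ] cannot be basic with [s] derived in isolation.
The alternation reflects palatalization before a front vowel: /k/ and /s/ become palato-alveolar [tʃ] and [ʃ] before a front vowel. /s/ is underlying.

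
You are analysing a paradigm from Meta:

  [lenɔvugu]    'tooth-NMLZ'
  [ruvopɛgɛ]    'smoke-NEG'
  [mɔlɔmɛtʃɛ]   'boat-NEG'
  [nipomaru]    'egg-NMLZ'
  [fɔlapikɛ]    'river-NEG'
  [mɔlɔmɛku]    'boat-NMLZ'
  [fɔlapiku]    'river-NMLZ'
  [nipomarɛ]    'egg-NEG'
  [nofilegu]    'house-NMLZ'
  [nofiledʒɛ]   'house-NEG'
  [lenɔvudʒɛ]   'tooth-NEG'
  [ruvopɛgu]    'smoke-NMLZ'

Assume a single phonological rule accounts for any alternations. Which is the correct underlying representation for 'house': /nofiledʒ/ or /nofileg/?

/nofiledʒ/

In [nofiledʒɛ] and [nofilegu] the final segment of 'house' alternates: [dʒ] ~ [g].
Compare 'smoke', with invariant [g] in [ruvopɛgɛ] and [ruvopɛgu]: an analysis with underlying /g/ and a rule producing [dʒ] before the NEG suffix would wrongly predict alternation here too.
The underlying segment must be /dʒ/; palato-alveolar /tʃ/ and /dʒ/ become [k] and [g] when no front vowel follows, yielding [g] there.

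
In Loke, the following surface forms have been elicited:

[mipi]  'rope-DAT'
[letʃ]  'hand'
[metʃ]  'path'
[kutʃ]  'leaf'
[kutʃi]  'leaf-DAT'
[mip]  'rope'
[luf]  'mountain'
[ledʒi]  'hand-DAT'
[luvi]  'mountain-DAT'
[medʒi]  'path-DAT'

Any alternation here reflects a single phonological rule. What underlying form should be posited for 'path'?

/medʒ/

'path' shows [tʃ] ~ [dʒ] at the end of the stem ([metʃ] vs [medʒi]).
Compare 'leaf', with invariant [tʃ] in [kutʃ] and [kutʃi]: an analysis with underlying /tʃ/ and a rule producing [dʒ] before the DAT suffix would wrongly predict alternation here too.
The alternation reflects word-final obstruent devoicing: voiced obstruents become voiceless word-finally. /dʒ/ is underlying.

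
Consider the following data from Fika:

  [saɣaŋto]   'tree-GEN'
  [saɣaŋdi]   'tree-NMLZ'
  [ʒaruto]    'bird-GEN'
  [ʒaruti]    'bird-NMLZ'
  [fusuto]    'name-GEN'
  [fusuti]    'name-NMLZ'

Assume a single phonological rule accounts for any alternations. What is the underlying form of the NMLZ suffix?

The NMLZ morpheme has two allomorphs, [-di] and [-ti].
By contrast the GEN suffix keeps its initial [t] throughout — that segment must be underlying.
The NMLZ suffix is therefore /-di/ underlyingly, with post-vocalic devoicing: voiced stops become voiceless after a vowel.

/-di/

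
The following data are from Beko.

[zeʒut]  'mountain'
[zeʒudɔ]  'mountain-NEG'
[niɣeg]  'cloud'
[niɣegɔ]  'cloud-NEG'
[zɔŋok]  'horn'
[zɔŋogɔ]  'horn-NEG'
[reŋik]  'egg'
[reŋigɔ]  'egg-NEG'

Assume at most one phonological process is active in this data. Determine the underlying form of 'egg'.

In [reŋik] and [reŋigɔ] the final segment of 'egg' alternates: [k] ~ [g].
But 'cloud' keeps [g] in both environments ([niɣeg], [niɣegɔ]), so there is no rule changing /g/ to [k] in isolation.
The alternation reflects intervocalic voicing: voiceless stops become voiced between vowels. /k/ is underlying.

/reŋik/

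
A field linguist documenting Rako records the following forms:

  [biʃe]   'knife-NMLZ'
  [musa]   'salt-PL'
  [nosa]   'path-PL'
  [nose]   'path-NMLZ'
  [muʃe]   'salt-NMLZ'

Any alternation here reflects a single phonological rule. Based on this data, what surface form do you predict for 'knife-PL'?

In [musa] and [muʃe] the final segment of 'salt' alternates: [s] ~ [ʃ].
Compare 'path', with invariant [s] in [nosa] and [nose]: an analysis with underlying /s/ and a rule producing [ʃ] before the NMLZ suffix would wrongly predict alternation here too.
The alternation reflects depalatalization: palato-alveolar /ʃ/ becomes [s] when no front vowel follows. /ʃ/ is underlying.
The one attested form of 'knife', [biʃe], shows underlying /biʃ/. Applying the same rule when no front vowel follows gives [bisa].

[bisa]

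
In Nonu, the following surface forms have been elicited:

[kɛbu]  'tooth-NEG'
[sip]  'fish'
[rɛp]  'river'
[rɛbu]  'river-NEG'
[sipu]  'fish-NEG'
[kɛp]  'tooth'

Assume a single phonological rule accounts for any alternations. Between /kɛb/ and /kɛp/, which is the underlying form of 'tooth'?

'tooth' shows [b] ~ [p] at the end of the stem ([kɛbu] vs [kɛp]).
But 'fish' keeps [p] in both environments ([sipu], [sip]), so there is no rule changing /p/ to [b] before the NEG suffix.
Therefore /b/ is basic and [p] is derived by word-final obstruent devoicing (voiced obstruents become voiceless word-finally).

/kɛb/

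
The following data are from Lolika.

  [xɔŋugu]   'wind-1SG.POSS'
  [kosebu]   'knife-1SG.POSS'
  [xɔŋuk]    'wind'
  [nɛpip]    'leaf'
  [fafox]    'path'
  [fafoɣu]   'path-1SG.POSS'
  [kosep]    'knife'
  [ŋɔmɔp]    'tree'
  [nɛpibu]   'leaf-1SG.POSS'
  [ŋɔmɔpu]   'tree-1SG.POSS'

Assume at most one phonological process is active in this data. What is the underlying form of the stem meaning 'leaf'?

'leaf' shows [p] ~ [b] at the end of the stem ([nɛpip] vs [nɛpibu]).
But 'tree' keeps [p] in both environments ([ŋɔmɔp], [ŋɔmɔpu]), so there is no rule changing /p/ to [b] before the 1SG.POSS suffix.
Therefore /b/ is basic and [p] is derived by word-final obstruent devoicing (voiced obstruents become voiceless word-finally).

/nɛpib/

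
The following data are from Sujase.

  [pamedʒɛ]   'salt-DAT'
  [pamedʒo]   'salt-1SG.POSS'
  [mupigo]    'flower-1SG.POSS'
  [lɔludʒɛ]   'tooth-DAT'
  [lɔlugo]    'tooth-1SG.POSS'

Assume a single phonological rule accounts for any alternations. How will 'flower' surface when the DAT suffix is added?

[mupidʒɛ]

The root 'tooth' surfaces as [lɔludʒɛ] and [lɔlugo], with a stem-final [dʒ] ~ [g] alternation.
Compare 'salt', with invariant [dʒ] in [pamedʒɛ] and [pamedʒo]: an analysis with underlying /dʒ/ and a rule producing [g] before the 1SG.POSS suffix would wrongly predict alternation here too.
The alternation reflects palatalization before a front vowel: /g/ becomes palato-alveolar [dʒ] before a front vowel. /g/ is underlying.
The one attested form of 'flower', [mupigo], shows underlying /mupig/. Applying the same rule before a front vowel gives [mupidʒɛ].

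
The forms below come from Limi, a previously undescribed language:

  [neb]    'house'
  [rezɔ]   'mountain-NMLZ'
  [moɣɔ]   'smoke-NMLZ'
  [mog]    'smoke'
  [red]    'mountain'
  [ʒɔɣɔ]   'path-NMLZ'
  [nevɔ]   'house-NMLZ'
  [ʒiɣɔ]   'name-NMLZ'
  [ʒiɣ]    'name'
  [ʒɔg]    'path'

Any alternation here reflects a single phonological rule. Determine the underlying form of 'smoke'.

The root 'smoke' surfaces as [mog] and [moɣɔ], with a stem-final [g] ~ [ɣ] alternation.
Compare 'name', with invariant [ɣ] in [ʒiɣ] and [ʒiɣɔ]: an analysis with underlying /ɣ/ and a rule producing [g] in isolation would wrongly predict alternation here too.
The underlying segment must be /g/; voiced stops become fricatives between vowels, yielding [ɣ] there.

/mog/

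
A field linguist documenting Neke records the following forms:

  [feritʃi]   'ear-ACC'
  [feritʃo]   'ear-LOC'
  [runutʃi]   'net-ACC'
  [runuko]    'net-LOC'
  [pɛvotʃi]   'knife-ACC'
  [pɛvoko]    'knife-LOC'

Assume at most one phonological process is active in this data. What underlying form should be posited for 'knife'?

/pɛvok/

In [pɛvotʃi] and [pɛvoko] the final segment of 'knife' alternates: [tʃ] ~ [k].
If /tʃ/ were underlying and a rule turned it into [k] before the LOC suffix, 'ear' would also alternate; but it has [tʃ] in both [feritʃi] and [feritʃo].
So /k/ is underlying, and a rule of palatalization before a front vowel — /k/ becomes palato-alveolar [tʃ] before a front vowel — gives [tʃ].
So 'knife' = /pɛvok/.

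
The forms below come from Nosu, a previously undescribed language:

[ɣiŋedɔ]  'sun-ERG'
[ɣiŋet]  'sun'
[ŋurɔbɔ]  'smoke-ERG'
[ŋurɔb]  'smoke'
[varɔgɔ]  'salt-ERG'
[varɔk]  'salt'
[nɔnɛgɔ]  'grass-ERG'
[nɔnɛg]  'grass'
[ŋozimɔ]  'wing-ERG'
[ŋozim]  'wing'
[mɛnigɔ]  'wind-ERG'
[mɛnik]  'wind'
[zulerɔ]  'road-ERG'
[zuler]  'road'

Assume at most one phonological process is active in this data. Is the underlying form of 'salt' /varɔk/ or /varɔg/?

/varɔk/

The stem for 'salt' ends in [g] in [varɔgɔ] but [k] in [varɔk].
If /g/ were underlying and a rule turned it into [k] in isolation, 'grass' would also alternate; but it has [g] in both [nɔnɛgɔ] and [nɔnɛg].
So /k/ is underlying, and a rule of intervocalic voicing — voiceless stops become voiced between vowels — gives [g].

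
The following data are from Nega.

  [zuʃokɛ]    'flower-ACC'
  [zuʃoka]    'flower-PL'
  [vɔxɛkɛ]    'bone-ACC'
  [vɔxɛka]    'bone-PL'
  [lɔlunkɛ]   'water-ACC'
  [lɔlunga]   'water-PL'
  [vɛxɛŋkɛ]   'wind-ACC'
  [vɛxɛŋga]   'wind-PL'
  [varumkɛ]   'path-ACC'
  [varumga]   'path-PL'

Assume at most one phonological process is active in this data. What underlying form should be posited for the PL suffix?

The PL morpheme has two allomorphs, [-ga] and [-ka].
By contrast the ACC suffix keeps its initial [k] throughout — that segment must be underlying.
So the underlying form is /-ga/, and voiced stops become voiceless after a vowel.

/-ga/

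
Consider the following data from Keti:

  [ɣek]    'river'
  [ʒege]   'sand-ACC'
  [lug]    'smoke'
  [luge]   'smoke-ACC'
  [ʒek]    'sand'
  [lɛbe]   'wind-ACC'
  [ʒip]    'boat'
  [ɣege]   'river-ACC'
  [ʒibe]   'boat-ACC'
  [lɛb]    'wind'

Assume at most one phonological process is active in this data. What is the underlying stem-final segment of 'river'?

/k/

The stem for 'river' ends in [g] in [ɣege] but [k] in [ɣek].
If /g/ were underlying and a rule turned it into [k] in isolation, 'smoke' would also alternate; but it has [g] in both [luge] and [lug].
Therefore /k/ is basic and [g] is derived by intervocalic voicing (voiceless stops become voiced between vowels).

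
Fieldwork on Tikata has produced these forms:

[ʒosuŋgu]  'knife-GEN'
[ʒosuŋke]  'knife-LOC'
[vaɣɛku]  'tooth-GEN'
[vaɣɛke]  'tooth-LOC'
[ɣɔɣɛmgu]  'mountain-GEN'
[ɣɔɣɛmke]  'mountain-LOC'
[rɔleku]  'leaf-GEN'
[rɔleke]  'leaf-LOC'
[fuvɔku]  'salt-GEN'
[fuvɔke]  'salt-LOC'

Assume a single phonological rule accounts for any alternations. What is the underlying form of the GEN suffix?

/-gu/

The GEN suffix surfaces as [-gu] and [-ku], depending on the final segment of the stem.
By contrast the LOC suffix keeps its initial [k] throughout — that segment must be underlying.
So the underlying form is /-gu/, and voiced stops become voiceless after a vowel.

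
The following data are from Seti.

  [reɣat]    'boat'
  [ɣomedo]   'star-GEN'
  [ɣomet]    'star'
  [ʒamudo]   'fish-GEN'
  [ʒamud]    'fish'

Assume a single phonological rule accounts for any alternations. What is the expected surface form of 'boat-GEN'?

The stem for 'star' ends in [t] in [ɣomet] but [d] in [ɣomedo].
The stem 'fish' ([ʒamud], [ʒamudo]) shows [d] unchanged in both environments, so [d] cannot be basic with [t] derived in isolation.
So /t/ is underlying, and a rule of intervocalic voicing — voiceless stops become voiced between vowels — gives [d].
The one attested form of 'boat', [reɣat], shows underlying /reɣat/. Applying the same rule between vowels gives [reɣado].

[reɣado]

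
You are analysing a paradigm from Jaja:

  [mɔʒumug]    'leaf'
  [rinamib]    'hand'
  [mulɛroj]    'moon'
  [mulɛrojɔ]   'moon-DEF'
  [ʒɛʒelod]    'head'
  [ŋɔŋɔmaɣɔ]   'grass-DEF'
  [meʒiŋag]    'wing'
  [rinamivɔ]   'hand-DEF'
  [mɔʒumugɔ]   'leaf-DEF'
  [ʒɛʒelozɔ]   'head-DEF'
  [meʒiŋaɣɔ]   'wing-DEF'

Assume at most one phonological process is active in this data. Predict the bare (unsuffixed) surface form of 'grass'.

'wing' shows [ɣ] ~ [g] at the end of the stem ([meʒiŋaɣɔ] vs [meʒiŋag]).
But 'leaf' keeps [g] in both environments ([mɔʒumugɔ], [mɔʒumug]), so there is no rule changing /g/ to [ɣ] before the DEF suffix.
The underlying segment must be /ɣ/; voiced fricatives become stops word-finally, yielding [g] there.
From [ŋɔŋɔmaɣɔ] the stem 'grass' is /ŋɔŋɔmaɣ/; word-finally this yields [ŋɔŋɔmag].

[ŋɔŋɔmag]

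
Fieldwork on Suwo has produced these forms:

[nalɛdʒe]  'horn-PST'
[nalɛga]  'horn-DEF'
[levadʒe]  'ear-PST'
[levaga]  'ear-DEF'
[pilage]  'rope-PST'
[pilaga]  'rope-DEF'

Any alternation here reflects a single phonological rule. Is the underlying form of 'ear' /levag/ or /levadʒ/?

'ear' shows [dʒ] ~ [g] at the end of the stem ([levadʒe] vs [levaga]).
But 'rope' keeps [g] in both environments ([pilage], [pilaga]), so there is no rule changing /g/ to [dʒ] before the PST suffix.
So /dʒ/ is underlying, and a rule of depalatalization — palato-alveolar /dʒ/ becomes [g] when no front vowel follows — gives [g].

/levadʒ/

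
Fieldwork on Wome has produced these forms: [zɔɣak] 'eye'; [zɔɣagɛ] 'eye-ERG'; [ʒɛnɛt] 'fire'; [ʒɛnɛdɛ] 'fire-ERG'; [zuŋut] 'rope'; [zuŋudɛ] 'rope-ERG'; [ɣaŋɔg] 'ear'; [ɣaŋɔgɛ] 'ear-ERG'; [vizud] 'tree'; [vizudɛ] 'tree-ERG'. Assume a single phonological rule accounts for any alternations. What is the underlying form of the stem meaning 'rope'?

/zuŋut/

The stem for 'rope' ends in [t] in [zuŋut] but [d] in [zuŋudɛ].
The stem 'tree' ([vizud], [vizudɛ]) shows [d] unchanged in both environments, so [d] cannot be basic with [t] derived in isolation.
Therefore /t/ is basic and [d] is derived by intervocalic voicing (voiceless stops become voiced between vowels).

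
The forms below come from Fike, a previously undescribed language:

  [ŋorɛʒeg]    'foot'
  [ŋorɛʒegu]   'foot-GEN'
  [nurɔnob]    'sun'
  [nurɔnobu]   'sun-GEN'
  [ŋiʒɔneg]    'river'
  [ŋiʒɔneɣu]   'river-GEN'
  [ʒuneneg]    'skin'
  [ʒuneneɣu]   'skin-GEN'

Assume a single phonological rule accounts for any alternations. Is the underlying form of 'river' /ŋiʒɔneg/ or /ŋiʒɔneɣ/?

/ŋiʒɔneɣ/

The stem for 'river' ends in [g] in [ŋiʒɔneg] but [ɣ] in [ŋiʒɔneɣu].
The stem 'foot' ([ŋorɛʒeg], [ŋorɛʒegu]) shows [g] unchanged in both environments, so [g] cannot be basic with [ɣ] derived before the GEN suffix.
The alternation reflects word-final hardening: voiced fricatives become stops word-finally. /ɣ/ is underlying.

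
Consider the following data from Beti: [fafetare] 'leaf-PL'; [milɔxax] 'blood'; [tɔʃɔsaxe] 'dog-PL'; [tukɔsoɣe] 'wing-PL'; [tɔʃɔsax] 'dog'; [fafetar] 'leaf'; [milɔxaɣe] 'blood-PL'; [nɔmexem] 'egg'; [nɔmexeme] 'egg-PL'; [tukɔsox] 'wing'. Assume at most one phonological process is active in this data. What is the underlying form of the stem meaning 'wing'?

/tukɔsoɣ/

The stem for 'wing' ends in [x] in [tukɔsox] but [ɣ] in [tukɔsoɣe].
Compare 'dog', with invariant [x] in [tɔʃɔsax] and [tɔʃɔsaxe]: an analysis with underlying /x/ and a rule producing [ɣ] before the PL suffix would wrongly predict alternation here too.
So /ɣ/ is underlying, and a rule of word-final obstruent devoicing — voiced obstruents become voiceless word-finally — gives [x].
Hence 'wing' is /tukɔsoɣ/ underlyingly.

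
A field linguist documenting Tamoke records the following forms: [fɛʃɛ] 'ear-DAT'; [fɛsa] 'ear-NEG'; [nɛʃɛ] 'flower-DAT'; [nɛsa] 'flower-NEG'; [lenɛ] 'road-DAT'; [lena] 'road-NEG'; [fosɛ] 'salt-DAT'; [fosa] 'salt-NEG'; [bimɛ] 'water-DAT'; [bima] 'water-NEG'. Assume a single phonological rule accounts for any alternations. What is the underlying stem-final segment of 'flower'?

The stem for 'flower' ends in [ʃ] in [nɛʃɛ] but [s] in [nɛsa].
If /s/ were underlying and a rule turned it into [ʃ] before the DAT suffix, 'salt' would also alternate; but it has [s] in both [fosɛ] and [fosa].
The underlying segment must be /ʃ/; palato-alveolar /ʃ/ becomes [s] when no front vowel follows, yielding [s] there.

/ʃ/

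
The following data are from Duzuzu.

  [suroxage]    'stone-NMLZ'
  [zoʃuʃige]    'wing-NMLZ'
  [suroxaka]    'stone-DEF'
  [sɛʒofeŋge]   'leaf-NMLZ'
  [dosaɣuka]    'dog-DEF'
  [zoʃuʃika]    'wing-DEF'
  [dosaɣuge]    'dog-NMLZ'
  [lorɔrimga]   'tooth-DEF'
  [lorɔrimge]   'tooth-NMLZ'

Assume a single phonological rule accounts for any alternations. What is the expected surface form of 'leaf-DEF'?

The DEF morpheme has two allomorphs, [-ga] and [-ka].
By contrast the NMLZ suffix keeps its initial [g] throughout — that segment must be underlying.
So the underlying form is /-ka/, and voiceless stops become voiced after a nasal.
After 'leaf', which ends in a nasal, the suffix surfaces as [-ga], giving [sɛʒofeŋga].

[sɛʒofeŋga]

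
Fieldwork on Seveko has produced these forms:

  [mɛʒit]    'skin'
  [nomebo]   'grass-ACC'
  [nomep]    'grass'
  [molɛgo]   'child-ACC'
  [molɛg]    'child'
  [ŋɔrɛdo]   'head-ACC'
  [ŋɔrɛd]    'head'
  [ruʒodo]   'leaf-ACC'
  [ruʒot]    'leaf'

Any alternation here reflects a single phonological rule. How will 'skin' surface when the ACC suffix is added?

In [ruʒodo] and [ruʒot] the final segment of 'leaf' alternates: [d] ~ [t].
If /d/ were underlying and a rule turned it into [t] in isolation, 'head' would also alternate; but it has [d] in both [ŋɔrɛdo] and [ŋɔrɛd].
The underlying segment must be /t/; voiceless stops become voiced between vowels, yielding [d] there.
From [mɛʒit] the stem 'skin' is /mɛʒit/; between vowels this yields [mɛʒido].

[mɛʒido]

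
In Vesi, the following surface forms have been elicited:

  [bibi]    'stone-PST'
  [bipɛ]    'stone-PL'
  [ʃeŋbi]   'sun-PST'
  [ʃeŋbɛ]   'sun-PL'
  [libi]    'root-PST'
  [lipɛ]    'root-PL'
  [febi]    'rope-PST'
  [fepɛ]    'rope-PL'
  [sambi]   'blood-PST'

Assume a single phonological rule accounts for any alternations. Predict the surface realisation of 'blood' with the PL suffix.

The PL suffix surfaces as [-bɛ] and [-pɛ], depending on the final segment of the stem.
By contrast the PST suffix keeps its initial [b] throughout — that segment must be underlying.
So the underlying form is /-pɛ/, and voiceless stops become voiced after a nasal.
After 'blood', which ends in a nasal, the suffix surfaces as [-bɛ], giving [sambɛ].

[sambɛ]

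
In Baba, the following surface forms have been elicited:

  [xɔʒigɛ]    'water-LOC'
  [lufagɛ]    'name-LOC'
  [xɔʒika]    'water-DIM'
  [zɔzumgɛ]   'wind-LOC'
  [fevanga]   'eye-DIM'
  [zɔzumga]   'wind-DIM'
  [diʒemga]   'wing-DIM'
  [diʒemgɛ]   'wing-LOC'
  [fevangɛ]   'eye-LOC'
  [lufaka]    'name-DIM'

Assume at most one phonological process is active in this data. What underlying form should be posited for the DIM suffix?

The DIM suffix surfaces as [-ga] and [-ka], depending on the final segment of the stem.
By contrast the LOC suffix keeps its initial [g] throughout — that segment must be underlying.
The DIM suffix is therefore /-ka/ underlyingly, with post-nasal voicing: voiceless stops become voiced after a nasal.

/-ka/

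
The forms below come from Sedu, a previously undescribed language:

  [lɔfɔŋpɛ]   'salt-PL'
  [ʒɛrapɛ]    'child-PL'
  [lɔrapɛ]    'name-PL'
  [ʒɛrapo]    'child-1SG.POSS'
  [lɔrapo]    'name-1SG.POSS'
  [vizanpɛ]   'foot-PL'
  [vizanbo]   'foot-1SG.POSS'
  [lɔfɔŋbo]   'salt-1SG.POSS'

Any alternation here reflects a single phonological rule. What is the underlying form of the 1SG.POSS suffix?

/-bo/

The 1SG.POSS morpheme has two allomorphs, [-bo] and [-po].
By contrast the PL suffix keeps its initial [p] throughout — that segment must be underlying.
So the underlying form is /-bo/, and voiced stops become voiceless after a vowel.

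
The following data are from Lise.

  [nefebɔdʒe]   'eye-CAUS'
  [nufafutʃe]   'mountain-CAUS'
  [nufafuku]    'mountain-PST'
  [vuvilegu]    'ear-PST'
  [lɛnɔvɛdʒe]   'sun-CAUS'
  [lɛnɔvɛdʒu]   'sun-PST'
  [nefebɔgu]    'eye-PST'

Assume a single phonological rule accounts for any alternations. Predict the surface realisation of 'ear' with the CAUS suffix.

The root 'eye' surfaces as [nefebɔdʒe] and [nefebɔgu], with a stem-final [dʒ] ~ [g] alternation.
If /dʒ/ were underlying and a rule turned it into [g] before the PST suffix, 'sun' would also alternate; but it has [dʒ] in both [lɛnɔvɛdʒe] and [lɛnɔvɛdʒu].
Therefore /g/ is basic and [dʒ] is derived by palatalization before a front vowel (/k/ and /g/ become palato-alveolar [tʃ] and [dʒ] before a front vowel).
From [vuvilegu] the stem 'ear' is /vuvileg/; before a front vowel this yields [vuviledʒe].

[vuviledʒe]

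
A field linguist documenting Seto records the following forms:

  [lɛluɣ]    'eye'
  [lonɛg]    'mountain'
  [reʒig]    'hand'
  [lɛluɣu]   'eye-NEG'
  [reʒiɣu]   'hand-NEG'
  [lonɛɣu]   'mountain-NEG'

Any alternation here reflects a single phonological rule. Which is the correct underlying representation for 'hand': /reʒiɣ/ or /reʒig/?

/reʒig/

In [reʒiɣu] and [reʒig] the final segment of 'hand' alternates: [ɣ] ~ [g].
The stem 'eye' ([lɛluɣu], [lɛluɣ]) shows [ɣ] unchanged in both environments, so [ɣ] cannot be basic with [g] derived in isolation.
The alternation reflects intervocalic spirantization: voiced stops become fricatives between vowels. /g/ is underlying.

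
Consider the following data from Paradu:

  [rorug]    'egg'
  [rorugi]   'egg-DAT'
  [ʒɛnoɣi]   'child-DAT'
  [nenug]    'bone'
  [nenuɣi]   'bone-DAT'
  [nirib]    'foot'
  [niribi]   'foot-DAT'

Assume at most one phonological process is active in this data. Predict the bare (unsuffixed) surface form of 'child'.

[ʒɛnog]

'bone' shows [g] ~ [ɣ] at the end of the stem ([nenug] vs [nenuɣi]).
Compare 'egg', with invariant [g] in [rorug] and [rorugi]: an analysis with underlying /g/ and a rule producing [ɣ] before the DAT suffix would wrongly predict alternation here too.
So /ɣ/ is underlying, and a rule of word-final hardening — voiced fricatives become stops word-finally — gives [g].
From [ʒɛnoɣi] the stem 'child' is /ʒɛnoɣ/; word-finally this yields [ʒɛnog].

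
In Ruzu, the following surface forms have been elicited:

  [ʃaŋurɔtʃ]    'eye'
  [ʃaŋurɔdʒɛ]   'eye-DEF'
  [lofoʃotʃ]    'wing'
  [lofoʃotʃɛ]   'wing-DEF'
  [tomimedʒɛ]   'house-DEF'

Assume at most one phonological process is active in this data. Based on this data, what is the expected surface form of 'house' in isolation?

'eye' shows [tʃ] ~ [dʒ] at the end of the stem ([ʃaŋurɔtʃ] vs [ʃaŋurɔdʒɛ]).
But 'wing' keeps [tʃ] in both environments ([lofoʃotʃ], [lofoʃotʃɛ]), so there is no rule changing /tʃ/ to [dʒ] before the DEF suffix.
Therefore /dʒ/ is basic and [tʃ] is derived by word-final obstruent devoicing (voiced obstruents become voiceless word-finally).
The one attested form of 'house', [tomimedʒɛ], shows underlying /tomimedʒ/. Applying the same rule word-finally gives [tomimetʃ].

[tomimetʃ]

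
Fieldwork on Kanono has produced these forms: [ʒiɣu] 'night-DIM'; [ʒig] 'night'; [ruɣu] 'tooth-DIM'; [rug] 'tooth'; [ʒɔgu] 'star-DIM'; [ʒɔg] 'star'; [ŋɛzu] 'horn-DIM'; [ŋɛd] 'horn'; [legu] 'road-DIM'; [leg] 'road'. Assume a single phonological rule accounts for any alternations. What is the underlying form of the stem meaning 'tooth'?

'tooth' shows [ɣ] ~ [g] at the end of the stem ([ruɣu] vs [rug]).
Compare 'star', with invariant [g] in [ʒɔgu] and [ʒɔg]: an analysis with underlying /g/ and a rule producing [ɣ] before the DIM suffix would wrongly predict alternation here too.
The underlying segment must be /ɣ/; voiced fricatives become stops word-finally, yielding [g] there.
So 'tooth' = /ruɣ/.

/ruɣ/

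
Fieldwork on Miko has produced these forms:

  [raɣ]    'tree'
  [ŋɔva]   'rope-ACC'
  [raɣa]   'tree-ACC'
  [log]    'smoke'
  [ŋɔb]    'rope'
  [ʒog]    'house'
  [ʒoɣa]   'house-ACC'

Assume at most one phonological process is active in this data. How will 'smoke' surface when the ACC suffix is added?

[loɣa]

'house' shows [ɣ] ~ [g] at the end of the stem ([ʒoɣa] vs [ʒog]).
The stem 'tree' ([raɣa], [raɣ]) shows [ɣ] unchanged in both environments, so [ɣ] cannot be basic with [g] derived in isolation.
Therefore /g/ is basic and [ɣ] is derived by intervocalic spirantization (voiced stops become fricatives between vowels).
The one attested form of 'smoke', [log], shows underlying /log/. Applying the same rule between vowels gives [loɣa].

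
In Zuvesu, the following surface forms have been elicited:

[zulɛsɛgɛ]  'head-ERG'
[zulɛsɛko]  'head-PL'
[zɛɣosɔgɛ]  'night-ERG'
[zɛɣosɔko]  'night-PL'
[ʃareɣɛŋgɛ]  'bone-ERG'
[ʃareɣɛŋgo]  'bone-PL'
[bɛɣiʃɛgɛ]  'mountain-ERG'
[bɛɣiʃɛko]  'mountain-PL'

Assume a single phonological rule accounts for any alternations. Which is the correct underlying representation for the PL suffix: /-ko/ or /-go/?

The PL morpheme has two allomorphs, [-go] and [-ko].
By contrast the ERG suffix keeps its initial [g] throughout — that segment must be underlying.
The PL suffix is therefore /-ko/ underlyingly, with post-nasal voicing: voiceless stops become voiced after a nasal.

/-ko/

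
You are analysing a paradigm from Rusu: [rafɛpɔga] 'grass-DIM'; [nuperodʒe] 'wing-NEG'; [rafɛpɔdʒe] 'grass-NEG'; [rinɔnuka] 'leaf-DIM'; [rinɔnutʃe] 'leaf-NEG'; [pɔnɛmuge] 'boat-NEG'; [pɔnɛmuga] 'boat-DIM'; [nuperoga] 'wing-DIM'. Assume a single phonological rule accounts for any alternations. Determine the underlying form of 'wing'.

The root 'wing' surfaces as [nuperodʒe] and [nuperoga], with a stem-final [dʒ] ~ [g] alternation.
But 'boat' keeps [g] in both environments ([pɔnɛmuge], [pɔnɛmuga]), so there is no rule changing /g/ to [dʒ] before the NEG suffix.
Therefore /dʒ/ is basic and [g] is derived by depalatalization (palato-alveolar /tʃ/ and /dʒ/ become [k] and [g] when no front vowel follows).
The underlying form of 'wing' is therefore /nuperodʒ/.

/nuperodʒ/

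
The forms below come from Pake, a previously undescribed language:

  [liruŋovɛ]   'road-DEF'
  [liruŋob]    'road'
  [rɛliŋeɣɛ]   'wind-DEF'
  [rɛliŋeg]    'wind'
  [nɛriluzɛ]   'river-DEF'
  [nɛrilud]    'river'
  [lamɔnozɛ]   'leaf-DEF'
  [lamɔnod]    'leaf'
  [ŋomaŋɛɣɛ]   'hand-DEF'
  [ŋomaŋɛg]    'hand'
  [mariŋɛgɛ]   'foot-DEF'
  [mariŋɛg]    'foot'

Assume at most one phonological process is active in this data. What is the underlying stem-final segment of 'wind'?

/ɣ/

The root 'wind' surfaces as [rɛliŋeɣɛ] and [rɛliŋeg], with a stem-final [ɣ] ~ [g] alternation.
If /g/ were underlying and a rule turned it into [ɣ] before the DEF suffix, 'foot' would also alternate; but it has [g] in both [mariŋɛgɛ] and [mariŋɛg].
So /ɣ/ is underlying, and a rule of word-final hardening — voiced fricatives become stops word-finally — gives [g].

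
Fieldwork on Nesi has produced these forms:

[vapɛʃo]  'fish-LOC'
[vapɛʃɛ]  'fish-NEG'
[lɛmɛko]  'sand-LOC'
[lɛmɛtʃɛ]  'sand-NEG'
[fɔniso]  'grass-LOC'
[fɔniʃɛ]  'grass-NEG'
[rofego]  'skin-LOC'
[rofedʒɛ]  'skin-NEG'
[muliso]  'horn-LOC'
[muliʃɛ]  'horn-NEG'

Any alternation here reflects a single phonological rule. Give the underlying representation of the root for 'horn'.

/mulis/

The root 'horn' surfaces as [muliso] and [muliʃɛ], with a stem-final [s] ~ [ʃ] alternation.
But 'fish' keeps [ʃ] in both environments ([vapɛʃo], [vapɛʃɛ]), so there is no rule changing /ʃ/ to [s] before the LOC suffix.
The alternation reflects palatalization before a front vowel: /k/, /g/ and /s/ become palato-alveolar [tʃ], [dʒ] and [ʃ] before a front vowel. /s/ is underlying.
Hence 'horn' is /mulis/ underlyingly.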